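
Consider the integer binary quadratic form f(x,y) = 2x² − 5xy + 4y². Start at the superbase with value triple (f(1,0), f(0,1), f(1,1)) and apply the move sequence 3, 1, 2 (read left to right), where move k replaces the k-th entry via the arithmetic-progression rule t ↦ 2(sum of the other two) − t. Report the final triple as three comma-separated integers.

start (2,4,1) = (f(1,0),f(0,1),f(1,1))
replace slot 3: 2·(2+4) − 1 = 11 → (2,4,11)
replace slot 1: 2·(4+11) − 2 = 28 → (28,4,11)
replace slot 2: 2·(28+11) − 4 = 74 → (28,74,11)

28,74,11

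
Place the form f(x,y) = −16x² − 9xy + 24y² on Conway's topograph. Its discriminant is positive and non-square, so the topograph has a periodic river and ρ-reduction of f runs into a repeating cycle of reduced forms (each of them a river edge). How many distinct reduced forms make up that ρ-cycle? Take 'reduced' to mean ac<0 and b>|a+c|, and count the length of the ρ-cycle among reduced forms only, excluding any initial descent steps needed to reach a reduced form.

D = 1617, ⌊√D⌋ = 40
descent: ρ → (24,9,-16)  [lands on river]
river: ρ → (-16,23,17)
river: ρ → (17,11,-22)
river: ρ → (-22,33,6)
river: ρ → (6,39,-4)
river: ρ → (-4,33,33)
river: ρ → (33,33,-4)
river: ρ → (-4,39,6)
river: ρ → (6,33,-22)
river: ρ → (-22,11,17)
river: ρ → (17,23,-16)
river: ρ → (-16,9,24)
river: ρ → (24,39,-1)
river: ρ → (-1,39,24)
ρ-cycle length = 14 (tail of 1 descent step not counted)

14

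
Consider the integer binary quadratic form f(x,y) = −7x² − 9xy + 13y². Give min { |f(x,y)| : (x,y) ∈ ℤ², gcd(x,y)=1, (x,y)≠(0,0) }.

descent: ρ → (13,9,-7)  [lands on river]
river: ρ → (-7,19,3)
river: ρ → (3,17,-13)
river: ρ → (-13,9,7)
river: ρ → (7,19,-3)
river: ρ → (-3,17,13)
closes: descent 1, river 6
min |a| on river = 3

3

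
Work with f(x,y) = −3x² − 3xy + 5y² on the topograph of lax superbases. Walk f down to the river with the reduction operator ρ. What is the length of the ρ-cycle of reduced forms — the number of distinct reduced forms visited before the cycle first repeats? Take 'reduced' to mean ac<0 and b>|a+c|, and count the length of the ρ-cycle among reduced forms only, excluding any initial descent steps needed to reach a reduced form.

D = 69, ⌊√D⌋ = 8
descent: ρ → (5,3,-3)  [lands on river]
river: ρ → (-3,3,5)
river: ρ → (5,7,-1)
river: ρ → (-1,7,5)
ρ-cycle length = 4 (tail of 1 descent step not counted)

4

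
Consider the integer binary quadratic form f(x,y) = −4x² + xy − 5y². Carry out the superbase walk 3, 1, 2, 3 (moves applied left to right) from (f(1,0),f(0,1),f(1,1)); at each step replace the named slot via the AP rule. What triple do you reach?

start (-4,-5,-8) = (f(1,0),f(0,1),f(1,1))
replace slot 3: 2·((-4)+(-5)) − (-8) = -10 → (-4,-5,-10)
replace slot 1: 2·((-5)+(-10)) − (-4) = -26 → (-26,-5,-10)
replace slot 2: 2·((-26)+(-10)) − (-5) = -67 → (-26,-67,-10)
replace slot 3: 2·((-26)+(-67)) − (-10) = -176 → (-26,-67,-176)

-26,-67,-176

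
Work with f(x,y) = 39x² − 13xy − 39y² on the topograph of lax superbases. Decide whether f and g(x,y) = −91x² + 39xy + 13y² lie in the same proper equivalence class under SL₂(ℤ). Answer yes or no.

D₁ = 6253, D₂ = 6253
river cycle of f (length 6): (-39, 13, 39), (39, 65, -13), (-13, 65, 39), (39, 13, -39), (-39, 65, 13), (13, 65, -39)
river cycle of g (length 6): (13, 65, -39), (-39, 13, 39), (39, 65, -13), (-13, 65, 39), (39, 13, -39), (-39, 65, 13)
cycles coincide ⇒ equivalent

yes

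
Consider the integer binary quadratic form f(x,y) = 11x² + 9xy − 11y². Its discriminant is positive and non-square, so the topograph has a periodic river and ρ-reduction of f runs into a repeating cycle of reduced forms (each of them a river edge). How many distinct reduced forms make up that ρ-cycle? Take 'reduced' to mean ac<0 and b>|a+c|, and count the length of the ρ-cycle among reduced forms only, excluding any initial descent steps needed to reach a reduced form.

D = 565, ⌊√D⌋ = 23
river: ρ → (-11,13,9)
river: ρ → (9,23,-1)
river: ρ → (-1,23,9)
river: ρ → (9,13,-11)
river: ρ → (-11,9,11)
river: ρ → (11,13,-9)
river: ρ → (-9,23,1)
river: ρ → (1,23,-9)
river: ρ → (-9,13,11)
river: ρ → (11,9,-11)
ρ-cycle length = 10 (tail of 0 descent steps not counted)

10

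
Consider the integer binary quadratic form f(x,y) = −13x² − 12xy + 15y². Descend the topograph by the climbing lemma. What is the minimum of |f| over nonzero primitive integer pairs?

descent: ρ → (15,12,-13)  [lands on river]
river: ρ → (-13,14,14)
river: ρ → (14,14,-13)
river: ρ → (-13,12,15)
river: ρ → (15,18,-10)
river: ρ → (-10,22,11)
river: ρ → (11,22,-10)
river: ρ → (-10,18,15)
closes: descent 1, river 8
min |a| on river = 10

10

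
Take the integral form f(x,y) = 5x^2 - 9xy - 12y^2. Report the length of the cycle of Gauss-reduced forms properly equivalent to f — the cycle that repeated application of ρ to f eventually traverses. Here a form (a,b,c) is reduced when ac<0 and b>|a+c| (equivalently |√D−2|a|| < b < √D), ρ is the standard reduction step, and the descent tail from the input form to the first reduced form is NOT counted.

D = 321, ⌊√D⌋ = 17
descent: ρ → (-12,9,5)  [lands on river]
river: ρ → (5,11,-10)
river: ρ → (-10,9,6)
river: ρ → (6,15,-4)
river: ρ → (-4,17,2)
river: ρ → (2,15,-12)
ρ-cycle length = 6 (tail of 1 descent step not counted)

6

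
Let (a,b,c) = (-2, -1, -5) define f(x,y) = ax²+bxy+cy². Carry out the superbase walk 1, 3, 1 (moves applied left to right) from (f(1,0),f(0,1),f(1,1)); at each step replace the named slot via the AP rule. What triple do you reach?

start (-2,-5,-8) = (f(1,0),f(0,1),f(1,1))
replace slot 1: 2·((-5)+(-8)) − (-2) = -24 → (-24,-5,-8)
replace slot 3: 2·((-24)+(-5)) − (-8) = -50 → (-24,-5,-50)
replace slot 1: 2·((-5)+(-50)) − (-24) = -86 → (-86,-5,-50)

-86,-5,-50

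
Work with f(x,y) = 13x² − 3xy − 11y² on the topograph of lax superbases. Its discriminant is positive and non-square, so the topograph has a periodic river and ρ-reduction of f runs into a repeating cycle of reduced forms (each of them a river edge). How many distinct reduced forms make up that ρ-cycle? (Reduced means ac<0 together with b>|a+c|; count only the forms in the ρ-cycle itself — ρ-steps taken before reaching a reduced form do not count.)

D = 581, ⌊√D⌋ = 24
descent: ρ → (-11,3,13)  [lands on river]
river: ρ → (13,23,-1)
river: ρ → (-1,23,13)
river: ρ → (13,3,-11)
river: ρ → (-11,19,5)
river: ρ → (5,21,-7)
river: ρ → (-7,21,5)
river: ρ → (5,19,-11)
ρ-cycle length = 8 (tail of 1 descent step not counted)

8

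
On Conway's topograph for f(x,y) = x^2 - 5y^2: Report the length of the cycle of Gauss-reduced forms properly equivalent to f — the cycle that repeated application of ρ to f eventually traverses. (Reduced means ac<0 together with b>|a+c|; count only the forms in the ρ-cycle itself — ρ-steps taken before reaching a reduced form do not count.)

D = 20, ⌊√D⌋ = 4
descent: ρ → (-5,0,1)
descent: ρ → (1,4,-1)  [lands on river]
river: ρ → (-1,4,1)
ρ-cycle length = 2 (tail of 2 descent steps not counted)

2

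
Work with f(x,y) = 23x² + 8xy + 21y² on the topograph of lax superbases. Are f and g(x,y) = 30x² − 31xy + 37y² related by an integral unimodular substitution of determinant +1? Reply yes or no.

D₁ = -1868, D₂ = -3479
discriminants differ ⇒ not SL₂(ℤ)-equivalent

no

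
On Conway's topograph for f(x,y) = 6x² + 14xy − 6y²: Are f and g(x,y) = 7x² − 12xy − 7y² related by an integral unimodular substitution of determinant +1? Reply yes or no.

D₁ = 340, D₂ = 340
river cycle of f (length 6): (-6, 10, 10), (10, 10, -6), (-6, 14, 6), (6, 10, -10), (-10, 10, 6), (6, 14, -6)
river cycle of g (length 14): (-7, 12, 7), (7, 16, -3), (-3, 14, 12), (12, 10, -5), (-5, 10, 12), (12, 14, -3), (-3, 16, 7), (7, 12, -7), (-7, 16, 3), (3, 14, -12), … (4 more)
cycles differ ⇒ inequivalent

no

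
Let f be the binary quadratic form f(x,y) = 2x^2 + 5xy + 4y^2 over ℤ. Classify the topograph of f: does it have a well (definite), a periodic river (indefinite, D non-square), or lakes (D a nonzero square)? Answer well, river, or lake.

D = b²−4ac = 5² − 4·2·4 = -7
D < 0 ⇒ definite ⇒ every region one sign ⇒ single well

well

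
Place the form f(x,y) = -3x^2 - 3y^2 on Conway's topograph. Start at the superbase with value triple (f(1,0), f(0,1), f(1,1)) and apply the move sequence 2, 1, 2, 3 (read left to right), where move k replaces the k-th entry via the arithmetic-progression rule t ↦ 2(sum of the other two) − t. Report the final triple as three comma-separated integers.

start (-3,-3,-6) = (f(1,0),f(0,1),f(1,1))
replace slot 2: 2·((-3)+(-6)) − (-3) = -15 → (-3,-15,-6)
replace slot 1: 2·((-15)+(-6)) − (-3) = -39 → (-39,-15,-6)
replace slot 2: 2·((-39)+(-6)) − (-15) = -75 → (-39,-75,-6)
replace slot 3: 2·((-39)+(-75)) − (-6) = -222 → (-39,-75,-222)

-39,-75,-222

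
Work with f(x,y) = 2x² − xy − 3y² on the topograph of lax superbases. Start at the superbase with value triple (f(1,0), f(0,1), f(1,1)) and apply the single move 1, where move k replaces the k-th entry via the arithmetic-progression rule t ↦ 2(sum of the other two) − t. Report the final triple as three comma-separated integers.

start (2,-3,-2) = (f(1,0),f(0,1),f(1,1))
replace slot 1: 2·((-3)+(-2)) − 2 = -12 → (-12,-3,-2)

-12,-3,-2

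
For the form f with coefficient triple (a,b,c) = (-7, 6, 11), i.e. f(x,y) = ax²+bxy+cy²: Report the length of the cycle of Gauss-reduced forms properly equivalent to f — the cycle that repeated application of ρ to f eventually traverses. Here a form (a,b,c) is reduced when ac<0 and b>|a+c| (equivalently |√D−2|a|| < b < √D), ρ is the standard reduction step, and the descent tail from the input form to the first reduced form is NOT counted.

D = 344, ⌊√D⌋ = 18
river: ρ → (11,16,-2)
river: ρ → (-2,16,11)
river: ρ → (11,6,-7)
river: ρ → (-7,8,10)
river: ρ → (10,12,-5)
river: ρ → (-5,18,1)
river: ρ → (1,18,-5)
river: ρ → (-5,12,10)
river: ρ → (10,8,-7)
river: ρ → (-7,6,11)
ρ-cycle length = 10 (tail of 0 descent steps not counted)

10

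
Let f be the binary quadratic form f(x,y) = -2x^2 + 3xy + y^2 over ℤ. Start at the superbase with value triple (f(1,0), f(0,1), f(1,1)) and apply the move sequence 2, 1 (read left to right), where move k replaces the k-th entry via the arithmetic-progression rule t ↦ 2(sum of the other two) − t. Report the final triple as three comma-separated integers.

start (-2,1,2) = (f(1,0),f(0,1),f(1,1))
replace slot 2: 2·((-2)+2) − 1 = -1 → (-2,-1,2)
replace slot 1: 2·((-1)+2) − (-2) = 4 → (4,-1,2)

4,-1,2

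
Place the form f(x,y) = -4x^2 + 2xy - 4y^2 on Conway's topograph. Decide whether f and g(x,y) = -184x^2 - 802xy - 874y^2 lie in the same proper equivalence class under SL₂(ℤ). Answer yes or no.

D₁ = -60, D₂ = -60
f is negative-definite; reduce −f:
−f: flip: (4,-2,4)→(4,2,4)
−f: reduced (well bottom): (4,2,4) with a≤c, −a<b≤a
flip sign back: reduced form of f is (-4,-2,-4)
g is negative-definite; reduce −g:
−g: translate: b→66 (≡802 mod 368), so (184,802,874)→(184,66,6)
−g: flip: (184,66,6)→(6,-66,184)
−g: translate: b→6 (≡-66 mod 12), so (6,-66,184)→(6,6,4)
−g: flip: (6,6,4)→(4,-6,6)
−g: translate: b→2 (≡-6 mod 8), so (4,-6,6)→(4,2,4)
−g: reduced (well bottom): (4,2,4) with a≤c, −a<b≤a
flip sign back: reduced form of g is (-4,-2,-4)
reduced forms (-4, -2, -4) vs (-4, -2, -4) ⇒ equivalent

yes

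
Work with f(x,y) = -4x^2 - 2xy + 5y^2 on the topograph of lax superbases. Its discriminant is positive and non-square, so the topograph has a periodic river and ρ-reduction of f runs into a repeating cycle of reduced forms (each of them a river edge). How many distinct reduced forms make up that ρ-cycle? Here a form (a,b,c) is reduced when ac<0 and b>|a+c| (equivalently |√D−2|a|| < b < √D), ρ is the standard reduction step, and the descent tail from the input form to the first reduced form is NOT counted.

D = 84, ⌊√D⌋ = 9
descent: ρ → (5,2,-4)  [lands on river]
river: ρ → (-4,6,3)
river: ρ → (3,6,-4)
river: ρ → (-4,2,5)
river: ρ → (5,8,-1)
river: ρ → (-1,8,5)
ρ-cycle length = 6 (tail of 1 descent step not counted)

6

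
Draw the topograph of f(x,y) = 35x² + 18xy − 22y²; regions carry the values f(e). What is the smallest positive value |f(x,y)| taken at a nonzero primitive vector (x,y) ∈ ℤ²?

river: ρ → (-22,26,31)
river: ρ → (31,36,-17)
river: ρ → (-17,32,35)
river: ρ → (35,38,-14)
river: ρ → (-14,46,23)
river: ρ → (23,46,-14)
river: ρ → (-14,38,35)
river: ρ → (35,32,-17)
river: ρ → (-17,36,31)
river: ρ → (31,26,-22)
river: ρ → (-22,18,35)
river: ρ → (35,52,-5)
river: ρ → (-5,58,2)
river: ρ → (2,58,-5)
river: ρ → (-5,52,35)
river: ρ → (35,18,-22)
closes: descent 0, river 16
min |a| on river = 2

2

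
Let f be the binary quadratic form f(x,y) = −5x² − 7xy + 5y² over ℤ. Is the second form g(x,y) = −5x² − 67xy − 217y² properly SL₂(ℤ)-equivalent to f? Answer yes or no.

D₁ = 149, D₂ = 149
river cycle of f (length 10): (5, 7, -5), (-5, 3, 7), (7, 11, -1), (-1, 11, 7), (7, 3, -5), (-5, 7, 5), (5, 3, -7), (-7, 11, 1), (1, 11, -7), (-7, 3, 5)
river cycle of g (length 10): (-5, 3, 7), (7, 11, -1), (-1, 11, 7), (7, 3, -5), (-5, 7, 5), (5, 3, -7), (-7, 11, 1), (1, 11, -7), (-7, 3, 5), (5, 7, -5)
cycles coincide ⇒ equivalent

yes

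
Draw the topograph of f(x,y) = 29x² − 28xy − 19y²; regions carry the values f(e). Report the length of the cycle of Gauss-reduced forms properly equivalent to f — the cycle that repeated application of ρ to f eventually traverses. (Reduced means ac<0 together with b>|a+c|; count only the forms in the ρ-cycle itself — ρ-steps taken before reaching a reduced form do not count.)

D = 2988, ⌊√D⌋ = 54
descent: ρ → (-19,28,29)  [lands on river]
river: ρ → (29,30,-18)
river: ρ → (-18,42,17)
river: ρ → (17,26,-34)
river: ρ → (-34,42,9)
river: ρ → (9,48,-19)
ρ-cycle length = 6 (tail of 1 descent step not counted)

6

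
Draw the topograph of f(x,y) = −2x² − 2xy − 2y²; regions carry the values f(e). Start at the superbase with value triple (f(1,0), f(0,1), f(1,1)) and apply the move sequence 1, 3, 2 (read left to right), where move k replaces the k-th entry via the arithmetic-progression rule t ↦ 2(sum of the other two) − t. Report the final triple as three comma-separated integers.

start (-2,-2,-6) = (f(1,0),f(0,1),f(1,1))
replace slot 1: 2·((-2)+(-6)) − (-2) = -14 → (-14,-2,-6)
replace slot 3: 2·((-14)+(-2)) − (-6) = -26 → (-14,-2,-26)
replace slot 2: 2·((-14)+(-26)) − (-2) = -78 → (-14,-78,-26)

-14,-78,-26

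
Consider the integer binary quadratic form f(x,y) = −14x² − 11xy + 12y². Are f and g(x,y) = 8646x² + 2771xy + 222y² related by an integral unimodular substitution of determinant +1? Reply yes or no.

D₁ = 793, D₂ = 793
river cycle of f (length 12): (12, 11, -14), (-14, 17, 9), (9, 19, -12), (-12, 5, 16), (16, 27, -1), (-1, 27, 16), (16, 5, -12), (-12, 19, 9), (9, 17, -14), (-14, 11, 12), … (2 more)
river cycle of g (length 12): (12, 11, -14), (-14, 17, 9), (9, 19, -12), (-12, 5, 16), (16, 27, -1), (-1, 27, 16), (16, 5, -12), (-12, 19, 9), (9, 17, -14), (-14, 11, 12), … (2 more)
cycles coincide ⇒ equivalent

yes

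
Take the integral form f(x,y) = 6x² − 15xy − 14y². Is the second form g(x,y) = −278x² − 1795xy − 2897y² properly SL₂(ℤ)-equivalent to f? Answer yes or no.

D₁ = 561, D₂ = 561
river cycle of f (length 16): (-14, 15, 6), (6, 21, -5), (-5, 19, 10), (10, 21, -3), (-3, 21, 10), (10, 19, -5), (-5, 21, 6), (6, 15, -14), (-14, 13, 7), (7, 15, -12), … (6 more)
river cycle of g (length 16): (-14, 15, 6), (6, 21, -5), (-5, 19, 10), (10, 21, -3), (-3, 21, 10), (10, 19, -5), (-5, 21, 6), (6, 15, -14), (-14, 13, 7), (7, 15, -12), … (6 more)
cycles coincide ⇒ equivalent

yes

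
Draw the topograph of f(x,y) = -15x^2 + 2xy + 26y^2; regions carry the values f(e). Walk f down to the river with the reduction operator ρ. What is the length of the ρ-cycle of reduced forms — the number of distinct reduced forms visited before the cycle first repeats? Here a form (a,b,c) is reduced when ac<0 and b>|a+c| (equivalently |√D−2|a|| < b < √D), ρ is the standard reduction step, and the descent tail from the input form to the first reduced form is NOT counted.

D = 1564, ⌊√D⌋ = 39
descent: ρ → (26,-2,-15)
descent: ρ → (-15,32,9)  [lands on river]
river: ρ → (9,22,-30)
river: ρ → (-30,38,1)
river: ρ → (1,38,-30)
river: ρ → (-30,22,9)
river: ρ → (9,32,-15)
river: ρ → (-15,28,13)
river: ρ → (13,24,-19)
river: ρ → (-19,14,18)
river: ρ → (18,22,-15)
river: ρ → (-15,38,2)
river: ρ → (2,38,-15)
river: ρ → (-15,22,18)
river: ρ → (18,14,-19)
river: ρ → (-19,24,13)
river: ρ → (13,28,-15)
ρ-cycle length = 16 (tail of 2 descent steps not counted)

16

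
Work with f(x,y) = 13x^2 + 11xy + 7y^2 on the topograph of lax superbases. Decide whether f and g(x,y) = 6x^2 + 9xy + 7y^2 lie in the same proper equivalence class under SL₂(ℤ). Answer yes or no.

D₁ = -243, D₂ = -87
discriminants differ ⇒ not SL₂(ℤ)-equivalent

no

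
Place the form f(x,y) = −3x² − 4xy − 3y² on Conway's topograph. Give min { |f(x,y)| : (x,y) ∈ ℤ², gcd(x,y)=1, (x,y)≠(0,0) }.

translate: b→-2 (≡4 mod 6), so (3,4,3)→(3,-2,2)
flip: (3,-2,2)→(2,2,3)
reduced (well bottom): (2,2,3) with a≤c, −a<b≤a
well minimum |f| = |-2| = 2 (negative-definite)

2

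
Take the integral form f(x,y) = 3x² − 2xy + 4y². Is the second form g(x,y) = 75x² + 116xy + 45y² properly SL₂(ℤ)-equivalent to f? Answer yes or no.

D₁ = -44, D₂ = -44
f: reduced (well bottom): (3,-2,4) with a≤c, −a<b≤a
g: translate: b→-34 (≡116 mod 150), so (75,116,45)→(75,-34,4)
g: flip: (75,-34,4)→(4,34,75)
g: translate: b→2 (≡34 mod 8), so (4,34,75)→(4,2,3)
g: flip: (4,2,3)→(3,-2,4)
g: reduced (well bottom): (3,-2,4) with a≤c, −a<b≤a
reduced forms (3, -2, 4) vs (3, -2, 4) ⇒ equivalent

yes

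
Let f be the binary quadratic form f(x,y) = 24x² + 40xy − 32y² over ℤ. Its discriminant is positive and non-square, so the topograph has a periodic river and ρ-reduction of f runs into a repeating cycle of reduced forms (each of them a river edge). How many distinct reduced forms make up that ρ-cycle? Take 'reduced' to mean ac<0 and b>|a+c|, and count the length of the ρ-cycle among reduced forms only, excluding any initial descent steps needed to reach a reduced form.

D = 4672, ⌊√D⌋ = 68
river: ρ → (-32,24,32)
river: ρ → (32,40,-24)
river: ρ → (-24,56,16)
river: ρ → (16,40,-48)
river: ρ → (-48,56,8)
river: ρ → (8,56,-48)
river: ρ → (-48,40,16)
river: ρ → (16,56,-24)
river: ρ → (-24,40,32)
river: ρ → (32,24,-32)
river: ρ → (-32,40,24)
river: ρ → (24,56,-16)
river: ρ → (-16,40,48)
river: ρ → (48,56,-8)
river: ρ → (-8,56,48)
river: ρ → (48,40,-16)
river: ρ → (-16,56,24)
river: ρ → (24,40,-32)
ρ-cycle length = 18 (tail of 0 descent steps not counted)

18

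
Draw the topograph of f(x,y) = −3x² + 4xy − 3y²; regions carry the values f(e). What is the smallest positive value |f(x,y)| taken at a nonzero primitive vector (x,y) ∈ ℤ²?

translate: b→2 (≡-4 mod 6), so (3,-4,3)→(3,2,2)
flip: (3,2,2)→(2,-2,3)
translate: b→2 (≡-2 mod 4), so (2,-2,3)→(2,2,3)
reduced (well bottom): (2,2,3) with a≤c, −a<b≤a
well minimum |f| = |-2| = 2 (negative-definite)

2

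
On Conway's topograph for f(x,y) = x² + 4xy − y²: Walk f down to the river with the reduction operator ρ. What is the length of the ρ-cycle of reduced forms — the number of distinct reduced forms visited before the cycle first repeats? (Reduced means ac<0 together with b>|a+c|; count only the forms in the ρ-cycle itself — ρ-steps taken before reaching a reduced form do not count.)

D = 20, ⌊√D⌋ = 4
river: ρ → (-1,4,1)
river: ρ → (1,4,-1)
ρ-cycle length = 2 (tail of 0 descent steps not counted)

2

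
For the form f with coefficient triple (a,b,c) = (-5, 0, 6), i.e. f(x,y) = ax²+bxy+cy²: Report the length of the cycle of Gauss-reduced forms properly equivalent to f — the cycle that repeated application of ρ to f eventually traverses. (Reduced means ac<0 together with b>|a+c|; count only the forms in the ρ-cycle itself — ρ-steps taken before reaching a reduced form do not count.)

D = 120, ⌊√D⌋ = 10
descent: ρ → (6,0,-5)
descent: ρ → (-5,10,1)  [lands on river]
river: ρ → (1,10,-5)
ρ-cycle length = 2 (tail of 2 descent steps not counted)

2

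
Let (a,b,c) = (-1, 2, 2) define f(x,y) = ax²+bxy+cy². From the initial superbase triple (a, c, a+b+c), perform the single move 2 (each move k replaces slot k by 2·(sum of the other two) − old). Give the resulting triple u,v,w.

start (-1,2,3) = (f(1,0),f(0,1),f(1,1))
replace slot 2: 2·((-1)+3) − 2 = 2 → (-1,2,3)

-1,2,3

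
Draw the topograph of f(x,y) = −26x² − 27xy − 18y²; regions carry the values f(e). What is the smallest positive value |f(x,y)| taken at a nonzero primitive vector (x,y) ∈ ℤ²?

translate: b→-25 (≡27 mod 52), so (26,27,18)→(26,-25,17)
flip: (26,-25,17)→(17,25,26)
translate: b→-9 (≡25 mod 34), so (17,25,26)→(17,-9,18)
reduced (well bottom): (17,-9,18) with a≤c, −a<b≤a
well minimum |f| = |-17| = 17 (negative-definite)

17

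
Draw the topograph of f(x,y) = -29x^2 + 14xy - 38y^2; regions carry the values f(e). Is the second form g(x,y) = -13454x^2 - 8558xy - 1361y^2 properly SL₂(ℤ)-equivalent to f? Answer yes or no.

D₁ = -4212, D₂ = -4212
f is negative-definite; reduce −f:
−f: reduced (well bottom): (29,-14,38) with a≤c, −a<b≤a
flip sign back: reduced form of f is (-29,14,-38)
g is negative-definite; reduce −g:
−g: flip: (13454,8558,1361)→(1361,-8558,13454)
−g: translate: b→-392 (≡-8558 mod 2722), so (1361,-8558,13454)→(1361,-392,29)
−g: flip: (1361,-392,29)→(29,392,1361)
−g: translate: b→-14 (≡392 mod 58), so (29,392,1361)→(29,-14,38)
−g: reduced (well bottom): (29,-14,38) with a≤c, −a<b≤a
flip sign back: reduced form of g is (-29,14,-38)
reduced forms (-29, 14, -38) vs (-29, 14, -38) ⇒ equivalent

yes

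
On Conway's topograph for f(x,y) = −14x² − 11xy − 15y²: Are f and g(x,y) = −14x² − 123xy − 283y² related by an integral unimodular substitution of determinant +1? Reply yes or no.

D₁ = -719, D₂ = -719
f is negative-definite; reduce −f:
−f: reduced (well bottom): (14,11,15) with a≤c, −a<b≤a
flip sign back: reduced form of f is (-14,-11,-15)
g is negative-definite; reduce −g:
−g: translate: b→11 (≡123 mod 28), so (14,123,283)→(14,11,15)
−g: reduced (well bottom): (14,11,15) with a≤c, −a<b≤a
flip sign back: reduced form of g is (-14,-11,-15)
reduced forms (-14, -11, -15) vs (-14, -11, -15) ⇒ equivalent

yes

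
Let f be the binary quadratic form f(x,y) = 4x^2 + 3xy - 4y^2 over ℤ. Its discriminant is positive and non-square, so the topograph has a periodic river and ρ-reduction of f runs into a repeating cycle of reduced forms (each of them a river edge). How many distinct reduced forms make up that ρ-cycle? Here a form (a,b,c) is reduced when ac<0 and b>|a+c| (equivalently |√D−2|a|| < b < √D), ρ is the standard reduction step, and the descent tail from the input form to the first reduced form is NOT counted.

D = 73, ⌊√D⌋ = 8
river: ρ → (-4,5,3)
river: ρ → (3,7,-2)
river: ρ → (-2,5,6)
river: ρ → (6,7,-1)
river: ρ → (-1,7,6)
river: ρ → (6,5,-2)
river: ρ → (-2,7,3)
river: ρ → (3,5,-4)
river: ρ → (-4,3,4)
river: ρ → (4,5,-3)
river: ρ → (-3,7,2)
river: ρ → (2,5,-6)
river: ρ → (-6,7,1)
river: ρ → (1,7,-6)
river: ρ → (-6,5,2)
river: ρ → (2,7,-3)
river: ρ → (-3,5,4)
river: ρ → (4,3,-4)
ρ-cycle length = 18 (tail of 0 descent steps not counted)

18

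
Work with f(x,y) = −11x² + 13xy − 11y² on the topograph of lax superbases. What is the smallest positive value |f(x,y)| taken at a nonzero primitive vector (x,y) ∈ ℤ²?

translate: b→9 (≡-13 mod 22), so (11,-13,11)→(11,9,9)
flip: (11,9,9)→(9,-9,11)
translate: b→9 (≡-9 mod 18), so (9,-9,11)→(9,9,11)
reduced (well bottom): (9,9,11) with a≤c, −a<b≤a
well minimum |f| = |-9| = 9 (negative-definite)

9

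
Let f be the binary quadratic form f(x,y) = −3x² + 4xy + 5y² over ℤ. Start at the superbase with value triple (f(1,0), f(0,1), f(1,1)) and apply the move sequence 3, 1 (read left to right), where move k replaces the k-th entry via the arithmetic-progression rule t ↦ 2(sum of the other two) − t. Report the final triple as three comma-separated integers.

start (-3,5,6) = (f(1,0),f(0,1),f(1,1))
replace slot 3: 2·((-3)+5) − 6 = -2 → (-3,5,-2)
replace slot 1: 2·(5+(-2)) − (-3) = 9 → (9,5,-2)

9,5,-2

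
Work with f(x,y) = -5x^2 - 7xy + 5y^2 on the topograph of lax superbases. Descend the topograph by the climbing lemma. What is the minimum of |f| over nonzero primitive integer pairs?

descent: ρ → (5,7,-5)  [lands on river]
river: ρ → (-5,3,7)
river: ρ → (7,11,-1)
river: ρ → (-1,11,7)
river: ρ → (7,3,-5)
river: ρ → (-5,7,5)
river: ρ → (5,3,-7)
river: ρ → (-7,11,1)
river: ρ → (1,11,-7)
river: ρ → (-7,3,5)
closes: descent 1, river 10
min |a| on river = 1

1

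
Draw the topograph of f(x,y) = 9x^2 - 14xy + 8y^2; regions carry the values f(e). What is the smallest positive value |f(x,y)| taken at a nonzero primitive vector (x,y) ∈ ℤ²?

translate: b→4 (≡-14 mod 18), so (9,-14,8)→(9,4,3)
flip: (9,4,3)→(3,-4,9)
translate: b→2 (≡-4 mod 6), so (3,-4,9)→(3,2,8)
reduced (well bottom): (3,2,8) with a≤c, −a<b≤a
well minimum = a = 3

3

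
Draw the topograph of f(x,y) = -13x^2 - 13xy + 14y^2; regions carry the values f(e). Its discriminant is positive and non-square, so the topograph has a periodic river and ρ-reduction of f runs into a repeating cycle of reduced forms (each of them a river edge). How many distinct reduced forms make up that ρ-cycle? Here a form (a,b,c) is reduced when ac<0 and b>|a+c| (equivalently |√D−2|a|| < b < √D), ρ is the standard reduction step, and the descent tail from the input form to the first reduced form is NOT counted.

D = 897, ⌊√D⌋ = 29
descent: ρ → (14,13,-13)  [lands on river]
river: ρ → (-13,13,14)
river: ρ → (14,15,-12)
river: ρ → (-12,9,17)
river: ρ → (17,25,-4)
river: ρ → (-4,23,23)
river: ρ → (23,23,-4)
river: ρ → (-4,25,17)
river: ρ → (17,9,-12)
river: ρ → (-12,15,14)
ρ-cycle length = 10 (tail of 1 descent step not counted)

10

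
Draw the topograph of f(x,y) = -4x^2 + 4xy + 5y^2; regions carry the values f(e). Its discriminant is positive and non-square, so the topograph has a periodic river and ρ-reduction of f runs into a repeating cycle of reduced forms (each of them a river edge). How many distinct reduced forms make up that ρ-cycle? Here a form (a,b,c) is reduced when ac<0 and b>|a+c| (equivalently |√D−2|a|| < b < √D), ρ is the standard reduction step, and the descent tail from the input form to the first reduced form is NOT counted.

D = 96, ⌊√D⌋ = 9
river: ρ → (5,6,-3)
river: ρ → (-3,6,5)
river: ρ → (5,4,-4)
river: ρ → (-4,4,5)
ρ-cycle length = 4 (tail of 0 descent steps not counted)

4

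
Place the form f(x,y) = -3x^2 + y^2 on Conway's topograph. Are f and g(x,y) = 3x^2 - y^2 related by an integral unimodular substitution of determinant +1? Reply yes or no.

D₁ = 12, D₂ = 12
river cycle of f (length 2): (1, 2, -2), (-2, 2, 1)
river cycle of g (length 2): (-1, 2, 2), (2, 2, -1)
cycles differ ⇒ inequivalent

no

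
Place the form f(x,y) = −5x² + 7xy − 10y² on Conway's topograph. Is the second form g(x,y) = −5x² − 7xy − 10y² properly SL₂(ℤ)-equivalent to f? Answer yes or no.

D₁ = -151, D₂ = -151
f is negative-definite; reduce −f:
−f: translate: b→3 (≡-7 mod 10), so (5,-7,10)→(5,3,8)
−f: reduced (well bottom): (5,3,8) with a≤c, −a<b≤a
flip sign back: reduced form of f is (-5,-3,-8)
g is negative-definite; reduce −g:
−g: translate: b→-3 (≡7 mod 10), so (5,7,10)→(5,-3,8)
−g: reduced (well bottom): (5,-3,8) with a≤c, −a<b≤a
flip sign back: reduced form of g is (-5,3,-8)
reduced forms (-5, -3, -8) vs (-5, 3, -8) ⇒ inequivalent

no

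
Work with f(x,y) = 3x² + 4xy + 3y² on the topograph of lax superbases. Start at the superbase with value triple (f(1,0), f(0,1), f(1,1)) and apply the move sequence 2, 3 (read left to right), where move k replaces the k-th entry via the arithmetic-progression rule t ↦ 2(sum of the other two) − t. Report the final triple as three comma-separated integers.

start (3,3,10) = (f(1,0),f(0,1),f(1,1))
replace slot 2: 2·(3+10) − 3 = 23 → (3,23,10)
replace slot 3: 2·(3+23) − 10 = 42 → (3,23,42)

3,23,42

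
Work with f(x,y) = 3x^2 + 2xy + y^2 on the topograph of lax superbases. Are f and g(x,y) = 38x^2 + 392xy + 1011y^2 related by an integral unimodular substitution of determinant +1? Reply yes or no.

D₁ = -8, D₂ = -8
f: flip: (3,2,1)→(1,-2,3)
f: translate: b→0 (≡-2 mod 2), so (1,-2,3)→(1,0,2)
f: reduced (well bottom): (1,0,2) with a≤c, −a<b≤a
g: translate: b→12 (≡392 mod 76), so (38,392,1011)→(38,12,1)
g: flip: (38,12,1)→(1,-12,38)
g: translate: b→0 (≡-12 mod 2), so (1,-12,38)→(1,0,2)
g: reduced (well bottom): (1,0,2) with a≤c, −a<b≤a
reduced forms (1, 0, 2) vs (1, 0, 2) ⇒ equivalent

yes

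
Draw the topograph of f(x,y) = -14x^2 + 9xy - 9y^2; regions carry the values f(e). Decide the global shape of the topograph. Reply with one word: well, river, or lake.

D = b²−4ac = 9² − 4·(-14)·(-9) = -423
D < 0 ⇒ definite ⇒ every region one sign ⇒ single well

well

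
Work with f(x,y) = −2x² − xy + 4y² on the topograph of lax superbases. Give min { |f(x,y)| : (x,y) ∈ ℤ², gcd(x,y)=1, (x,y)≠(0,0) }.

descent: ρ → (4,1,-2)
descent: ρ → (-2,3,3)  [lands on river]
river: ρ → (3,3,-2)
river: ρ → (-2,5,1)
river: ρ → (1,5,-2)
closes: descent 2, river 4
min |a| on river = 1

1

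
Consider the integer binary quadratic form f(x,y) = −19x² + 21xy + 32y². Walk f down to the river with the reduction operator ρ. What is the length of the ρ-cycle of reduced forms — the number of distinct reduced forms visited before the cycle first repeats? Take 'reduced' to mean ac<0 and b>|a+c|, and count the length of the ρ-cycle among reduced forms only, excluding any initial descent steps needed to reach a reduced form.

D = 2873, ⌊√D⌋ = 53
river: ρ → (32,43,-8)
river: ρ → (-8,53,2)
river: ρ → (2,51,-34)
river: ρ → (-34,17,19)
river: ρ → (19,21,-32)
river: ρ → (-32,43,8)
river: ρ → (8,53,-2)
river: ρ → (-2,51,34)
river: ρ → (34,17,-19)
river: ρ → (-19,21,32)
ρ-cycle length = 10 (tail of 0 descent steps not counted)

10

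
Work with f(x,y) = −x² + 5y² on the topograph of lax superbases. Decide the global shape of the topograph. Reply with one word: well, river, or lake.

D = b²−4ac = 0² − 4·(-1)·5 = 20
D > 0 non-square ⇒ indefinite ⇒ periodic river

river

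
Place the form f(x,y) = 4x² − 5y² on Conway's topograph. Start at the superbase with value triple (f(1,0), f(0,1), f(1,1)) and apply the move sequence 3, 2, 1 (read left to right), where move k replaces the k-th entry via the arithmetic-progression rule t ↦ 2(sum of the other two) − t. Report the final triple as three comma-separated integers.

start (4,-5,-1) = (f(1,0),f(0,1),f(1,1))
replace slot 3: 2·(4+(-5)) − (-1) = -1 → (4,-5,-1)
replace slot 2: 2·(4+(-1)) − (-5) = 11 → (4,11,-1)
replace slot 1: 2·(11+(-1)) − 4 = 16 → (16,11,-1)

16,11,-1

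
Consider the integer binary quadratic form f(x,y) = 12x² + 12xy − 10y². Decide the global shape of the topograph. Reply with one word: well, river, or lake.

D = b²−4ac = 12² − 4·12·(-10) = 624
D > 0 non-square ⇒ indefinite ⇒ periodic river

river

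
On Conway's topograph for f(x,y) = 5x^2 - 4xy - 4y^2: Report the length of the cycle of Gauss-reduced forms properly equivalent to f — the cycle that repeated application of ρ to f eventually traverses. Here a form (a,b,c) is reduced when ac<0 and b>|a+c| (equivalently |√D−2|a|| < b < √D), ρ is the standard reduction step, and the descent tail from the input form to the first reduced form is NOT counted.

D = 96, ⌊√D⌋ = 9
descent: ρ → (-4,4,5)  [lands on river]
river: ρ → (5,6,-3)
river: ρ → (-3,6,5)
river: ρ → (5,4,-4)
ρ-cycle length = 4 (tail of 1 descent step not counted)

4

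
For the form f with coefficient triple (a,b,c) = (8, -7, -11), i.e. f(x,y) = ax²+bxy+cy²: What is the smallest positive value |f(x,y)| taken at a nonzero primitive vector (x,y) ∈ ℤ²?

descent: ρ → (-11,7,8)  [lands on river]
river: ρ → (8,9,-10)
river: ρ → (-10,11,7)
river: ρ → (7,17,-4)
river: ρ → (-4,15,11)
river: ρ → (11,7,-8)
river: ρ → (-8,9,10)
river: ρ → (10,11,-7)
river: ρ → (-7,17,4)
river: ρ → (4,15,-11)
closes: descent 1, river 10
min |a| on river = 4

4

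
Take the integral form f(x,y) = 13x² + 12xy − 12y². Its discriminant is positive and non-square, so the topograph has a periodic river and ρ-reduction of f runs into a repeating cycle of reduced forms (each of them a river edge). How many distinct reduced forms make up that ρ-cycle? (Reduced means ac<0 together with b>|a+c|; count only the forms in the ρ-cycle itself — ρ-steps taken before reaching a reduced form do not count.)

D = 768, ⌊√D⌋ = 27
river: ρ → (-12,12,13)
river: ρ → (13,14,-11)
river: ρ → (-11,8,16)
river: ρ → (16,24,-3)
river: ρ → (-3,24,16)
river: ρ → (16,8,-11)
river: ρ → (-11,14,13)
river: ρ → (13,12,-12)
ρ-cycle length = 8 (tail of 0 descent steps not counted)

8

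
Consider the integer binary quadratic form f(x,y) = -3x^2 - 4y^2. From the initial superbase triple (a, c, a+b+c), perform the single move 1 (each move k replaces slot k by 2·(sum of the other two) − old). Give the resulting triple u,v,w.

start (-3,-4,-7) = (f(1,0),f(0,1),f(1,1))
replace slot 1: 2·((-4)+(-7)) − (-3) = -19 → (-19,-4,-7)

-19,-4,-7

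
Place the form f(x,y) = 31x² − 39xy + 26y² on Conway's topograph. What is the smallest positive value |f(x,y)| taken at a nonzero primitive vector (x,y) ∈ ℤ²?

translate: b→23 (≡-39 mod 62), so (31,-39,26)→(31,23,18)
flip: (31,23,18)→(18,-23,31)
translate: b→13 (≡-23 mod 36), so (18,-23,31)→(18,13,26)
reduced (well bottom): (18,13,26) with a≤c, −a<b≤a
well minimum = a = 18

18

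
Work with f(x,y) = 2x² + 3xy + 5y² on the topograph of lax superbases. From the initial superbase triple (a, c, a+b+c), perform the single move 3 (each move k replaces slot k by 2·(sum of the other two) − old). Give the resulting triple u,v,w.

start (2,5,10) = (f(1,0),f(0,1),f(1,1))
replace slot 3: 2·(2+5) − 10 = 4 → (2,5,4)

2,5,4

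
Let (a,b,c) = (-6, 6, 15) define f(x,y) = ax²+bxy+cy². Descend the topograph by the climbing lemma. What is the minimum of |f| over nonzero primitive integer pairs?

descent: ρ → (15,-6,-6)
descent: ρ → (-6,18,3)  [lands on river]
river: ρ → (3,18,-6)
closes: descent 2, river 2
min |a| on river = 3

3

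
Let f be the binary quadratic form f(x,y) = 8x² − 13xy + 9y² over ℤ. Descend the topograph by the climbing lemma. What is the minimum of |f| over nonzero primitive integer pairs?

translate: b→3 (≡-13 mod 16), so (8,-13,9)→(8,3,4)
flip: (8,3,4)→(4,-3,8)
reduced (well bottom): (4,-3,8) with a≤c, −a<b≤a
well minimum = a = 4

4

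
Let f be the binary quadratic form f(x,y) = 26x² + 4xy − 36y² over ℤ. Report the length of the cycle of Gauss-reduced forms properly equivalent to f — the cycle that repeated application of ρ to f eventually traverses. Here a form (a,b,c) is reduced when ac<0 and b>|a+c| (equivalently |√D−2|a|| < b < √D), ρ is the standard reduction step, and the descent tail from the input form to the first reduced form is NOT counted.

D = 3760, ⌊√D⌋ = 61
descent: ρ → (-36,-4,26)
descent: ρ → (26,56,-6)  [lands on river]
river: ρ → (-6,52,44)
river: ρ → (44,36,-14)
river: ρ → (-14,48,26)
ρ-cycle length = 4 (tail of 2 descent steps not counted)

4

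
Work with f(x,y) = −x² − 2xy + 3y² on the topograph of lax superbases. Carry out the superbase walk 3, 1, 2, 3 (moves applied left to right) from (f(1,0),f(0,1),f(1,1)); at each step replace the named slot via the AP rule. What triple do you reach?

start (-1,3,0) = (f(1,0),f(0,1),f(1,1))
replace slot 3: 2·((-1)+3) − 0 = 4 → (-1,3,4)
replace slot 1: 2·(3+4) − (-1) = 15 → (15,3,4)
replace slot 2: 2·(15+4) − 3 = 35 → (15,35,4)
replace slot 3: 2·(15+35) − 4 = 96 → (15,35,96)

15,35,96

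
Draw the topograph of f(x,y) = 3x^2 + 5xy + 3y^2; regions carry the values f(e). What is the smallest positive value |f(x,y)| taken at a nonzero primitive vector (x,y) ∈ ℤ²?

translate: b→-1 (≡5 mod 6), so (3,5,3)→(3,-1,1)
flip: (3,-1,1)→(1,1,3)
reduced (well bottom): (1,1,3) with a≤c, −a<b≤a
well minimum = a = 1

1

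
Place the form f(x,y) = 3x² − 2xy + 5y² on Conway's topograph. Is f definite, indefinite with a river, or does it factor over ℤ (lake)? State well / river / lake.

D = b²−4ac = (-2)² − 4·3·5 = -56
D < 0 ⇒ definite ⇒ every region one sign ⇒ single well

well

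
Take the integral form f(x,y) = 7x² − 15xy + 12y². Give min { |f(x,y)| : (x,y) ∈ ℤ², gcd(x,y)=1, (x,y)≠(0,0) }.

translate: b→-1 (≡-15 mod 14), so (7,-15,12)→(7,-1,4)
flip: (7,-1,4)→(4,1,7)
reduced (well bottom): (4,1,7) with a≤c, −a<b≤a
well minimum = a = 4

4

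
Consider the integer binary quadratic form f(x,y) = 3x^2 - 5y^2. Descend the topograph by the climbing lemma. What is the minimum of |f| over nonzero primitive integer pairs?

descent: ρ → (-5,0,3)
descent: ρ → (3,6,-2)  [lands on river]
river: ρ → (-2,6,3)
closes: descent 2, river 2
min |a| on river = 2

2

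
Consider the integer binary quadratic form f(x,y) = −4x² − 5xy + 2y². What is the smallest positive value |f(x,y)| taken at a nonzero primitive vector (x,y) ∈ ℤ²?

descent: ρ → (2,5,-4)  [lands on river]
river: ρ → (-4,3,3)
river: ρ → (3,3,-4)
river: ρ → (-4,5,2)
river: ρ → (2,7,-1)
river: ρ → (-1,7,2)
closes: descent 1, river 6
min |a| on river = 1

1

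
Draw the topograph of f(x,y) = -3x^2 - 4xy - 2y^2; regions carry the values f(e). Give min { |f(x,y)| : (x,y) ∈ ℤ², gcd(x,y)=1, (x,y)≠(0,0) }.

translate: b→-2 (≡4 mod 6), so (3,4,2)→(3,-2,1)
flip: (3,-2,1)→(1,2,3)
translate: b→0 (≡2 mod 2), so (1,2,3)→(1,0,2)
reduced (well bottom): (1,0,2) with a≤c, −a<b≤a
well minimum |f| = |-1| = 1 (negative-definite)

1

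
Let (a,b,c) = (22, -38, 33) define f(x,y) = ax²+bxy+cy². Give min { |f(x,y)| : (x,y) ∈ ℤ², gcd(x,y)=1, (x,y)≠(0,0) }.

translate: b→6 (≡-38 mod 44), so (22,-38,33)→(22,6,17)
flip: (22,6,17)→(17,-6,22)
reduced (well bottom): (17,-6,22) with a≤c, −a<b≤a
well minimum = a = 17

17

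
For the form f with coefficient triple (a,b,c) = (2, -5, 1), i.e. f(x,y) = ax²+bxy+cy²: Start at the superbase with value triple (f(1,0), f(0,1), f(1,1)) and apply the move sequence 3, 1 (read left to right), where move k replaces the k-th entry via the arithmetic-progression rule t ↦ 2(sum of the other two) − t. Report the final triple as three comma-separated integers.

start (2,1,-2) = (f(1,0),f(0,1),f(1,1))
replace slot 3: 2·(2+1) − (-2) = 8 → (2,1,8)
replace slot 1: 2·(1+8) − 2 = 16 → (16,1,8)

16,1,8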